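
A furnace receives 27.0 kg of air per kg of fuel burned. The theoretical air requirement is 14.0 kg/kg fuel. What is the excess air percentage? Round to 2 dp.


Excess air = actual - stoichiometric = 27.0 - 14.0 = 13.00 kg/kg fuel
Excess air % = (excess / stoich) * 100 = (13.00 / 14.0) * 100 = 92.86%


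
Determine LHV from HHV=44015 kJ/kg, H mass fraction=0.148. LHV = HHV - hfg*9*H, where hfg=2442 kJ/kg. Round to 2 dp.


LHV = HHV - hfg * 9 * H
Water correction = 2442 * 9 * 0.148 = 3252.744 kJ/kg
LHV = 44015 - 3252.744 = 40762.26 kJ/kg


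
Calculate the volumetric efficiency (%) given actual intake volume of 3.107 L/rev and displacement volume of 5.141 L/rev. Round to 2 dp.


eta_v = (V_actual / V_disp) * 100
Ratio = 3.107 / 5.141 = 0.6044
eta_v = 0.6044 * 100 = 60.44%


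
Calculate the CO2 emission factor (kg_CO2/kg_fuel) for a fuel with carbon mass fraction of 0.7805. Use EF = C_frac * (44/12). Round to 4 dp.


EF = C_frac * (M_CO2 / M_C)
EF = 0.7805 * (44/12)
EF = 0.7805 * 3.666667 = 2.8618 kg_CO2/kg_fuel


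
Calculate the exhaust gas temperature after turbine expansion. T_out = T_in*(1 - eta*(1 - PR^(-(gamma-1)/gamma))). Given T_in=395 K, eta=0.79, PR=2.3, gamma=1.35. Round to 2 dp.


T_out = T_in * (1 - eta * (1 - PR^(-(gamma-1)/gamma)))
Exponent = -(1.35-1)/1.35 = -0.25925926
PR^exp = 2.3^(-0.25925926) = 0.80578413
Factor = 1 - 0.79*(1 - 0.80578413) = 0.84656946
T_out = 395 * 0.84656946 = 334.39 K


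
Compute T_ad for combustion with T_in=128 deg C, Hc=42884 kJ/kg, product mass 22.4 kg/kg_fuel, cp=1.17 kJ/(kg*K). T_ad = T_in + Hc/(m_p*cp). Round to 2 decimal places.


T_ad = T_in + Hc / (m_p * cp)
Denominator = 22.4 * 1.17 = 26.2080
Temperature rise = 42884 / 26.2080 = 1636.29 K
T_ad = 128 + 1636.29 = 1764.29 deg C


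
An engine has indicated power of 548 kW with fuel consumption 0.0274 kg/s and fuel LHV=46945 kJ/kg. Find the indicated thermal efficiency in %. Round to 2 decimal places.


eta_ith = (IP / (mf * LHV)) * 100
Denominator = 0.0274 * 46945 = 1286.2930 kW
eta_ith = (548 / 1286.2930) * 100 = 42.60%


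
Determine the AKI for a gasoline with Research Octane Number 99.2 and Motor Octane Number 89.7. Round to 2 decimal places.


AKI = (RON + MON) / 2
AKI = (99.2 + 89.7) / 2
AKI = 188.9 / 2 = 94.45


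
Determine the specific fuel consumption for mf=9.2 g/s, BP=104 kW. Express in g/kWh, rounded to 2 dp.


SFC = (mf / BP) * 3600
Rate = 9.2 / 104 = 0.088462 g/(s*kW)
SFC = 0.088462 * 3600 = 318.46 g/kWh


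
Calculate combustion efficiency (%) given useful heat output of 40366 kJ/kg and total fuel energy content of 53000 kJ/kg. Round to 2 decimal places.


Efficiency = (Q_useful / Q_fuel) * 100
Efficiency = (40366 / 53000) * 100
Efficiency = 0.7616 * 100 = 76.16%


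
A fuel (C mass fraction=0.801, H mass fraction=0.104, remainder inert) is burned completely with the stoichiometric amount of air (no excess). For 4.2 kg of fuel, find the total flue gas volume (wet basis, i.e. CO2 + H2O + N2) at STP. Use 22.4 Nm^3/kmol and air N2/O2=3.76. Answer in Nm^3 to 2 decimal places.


Per kg fuel: CO2 = (C/12 kmol)*22.4 = (0.801/12)*22.4 = 1.49520 Nm^3
Per kg fuel: H2O = (H/2 kmol)*22.4 = (0.104/2)*22.4 = 1.16480 Nm^3
O2 needed per kg fuel = C/12 + H/4 = 0.801/12 + 0.104/4 = 0.09275000 kmol
Per kg fuel: N2 = O2*3.76*22.4 = 0.09275000*3.76*22.4 = 7.81178 Nm^3
Total per kg = 1.49520 + 1.16480 + 7.81178 = 10.47178 Nm^3
Total = 10.47178 * 4.2 = 43.98 Nm^3


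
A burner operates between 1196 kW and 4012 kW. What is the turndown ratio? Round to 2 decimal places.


TDR = Q_max / Q_min
TDR = 4012 / 1196 = 3.35


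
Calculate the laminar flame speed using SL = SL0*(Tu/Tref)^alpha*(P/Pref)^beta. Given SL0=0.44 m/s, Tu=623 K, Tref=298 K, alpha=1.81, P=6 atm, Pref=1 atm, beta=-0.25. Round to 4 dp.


SL = SL0 * (Tu/Tref)^alpha * (P/Pref)^beta
T ratio = 623/298 = 2.09060403
(T ratio)^alpha = 2.09060403^1.81 = 3.799198
(P/Pref)^beta = 6^(-0.25) = 0.638943
SL = 0.44 * 3.799198 * 0.638943 = 1.0681 m/s


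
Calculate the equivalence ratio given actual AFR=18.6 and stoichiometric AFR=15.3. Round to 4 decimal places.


phi = AFR_stoich / AFR_actual
phi = 15.3 / 18.6 = 0.8226


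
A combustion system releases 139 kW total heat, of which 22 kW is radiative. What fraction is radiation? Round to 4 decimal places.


f_rad = Q_rad / Q_total
f_rad = 22 / 139 = 0.1583


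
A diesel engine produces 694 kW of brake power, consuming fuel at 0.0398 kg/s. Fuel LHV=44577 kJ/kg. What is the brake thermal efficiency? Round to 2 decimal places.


eta_BTE = (BP / (mf * LHV)) * 100
Denominator = 0.0398 * 44577 = 1774.1646 kW
eta_BTE = (694 / 1774.1646) * 100 = 39.12%


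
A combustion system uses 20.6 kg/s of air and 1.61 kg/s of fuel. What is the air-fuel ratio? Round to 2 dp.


AFR = m_air / m_fuel
AFR = 20.6 / 1.61 = 12.80


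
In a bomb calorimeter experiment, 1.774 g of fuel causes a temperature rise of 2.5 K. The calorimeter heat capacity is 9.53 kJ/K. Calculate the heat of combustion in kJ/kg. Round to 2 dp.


Hc = C_cal * delta_T / m_fuel
Q_released = 9.53 * 2.5 = 23.8250 kJ
m_fuel = 1.774 g = 1.774/1000 kg = 0.001774 kg
Hc = 23.8250 / 0.001774 = 13430.10 kJ/kg


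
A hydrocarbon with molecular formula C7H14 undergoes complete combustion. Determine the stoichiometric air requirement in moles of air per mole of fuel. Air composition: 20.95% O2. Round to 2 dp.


Balanced combustion: C7H14 + 10.5 O2 -> 7 CO2 + 7 H2O
O2 needed = C + H/4 = 7 + 14/4 = 10.50 moles
Air moles = O2 / 0.2095 = 10.50 / 0.2095 = 50.12 moles air


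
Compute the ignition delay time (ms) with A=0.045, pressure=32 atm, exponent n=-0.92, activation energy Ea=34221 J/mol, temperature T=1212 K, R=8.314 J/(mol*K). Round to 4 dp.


tau = A * P^n * exp(Ea/(R*T))
P^n = 32^(-0.92) = 0.04123462
Ea/(R*T) = 34221/(8.314*1212) = 3.396097
exp(Ea/(R*T)) = 29.847371
tau = 0.045 * 0.04123462 * 29.847371 = 0.0554 ms


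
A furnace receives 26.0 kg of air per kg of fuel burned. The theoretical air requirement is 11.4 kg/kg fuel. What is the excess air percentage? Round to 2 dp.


Excess air = actual - stoichiometric = 26.0 - 11.4 = 14.60 kg/kg fuel
Excess air % = (excess / stoich) * 100 = (14.60 / 11.4) * 100 = 128.07%


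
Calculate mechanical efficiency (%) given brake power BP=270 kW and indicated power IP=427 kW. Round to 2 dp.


eta_mech = (BP / IP) * 100
Ratio = 270 / 427 = 0.6323
eta_mech = 0.6323 * 100 = 63.23%


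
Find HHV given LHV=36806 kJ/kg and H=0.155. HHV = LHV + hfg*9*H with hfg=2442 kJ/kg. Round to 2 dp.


HHV = LHV + hfg * 9 * H
Water addition = 2442 * 9 * 0.155 = 3406.590 kJ/kg
HHV = 36806 + 3406.590 = 40212.59 kJ/kg


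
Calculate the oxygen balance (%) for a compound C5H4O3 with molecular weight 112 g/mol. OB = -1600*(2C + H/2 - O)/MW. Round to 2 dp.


OB = -1600 * (2C + H/2 - O) / MW
Inner = 2*5 + 4/2 - 3 = 9.00
OB = -1600 * 9.00 / 112 = -128.57%


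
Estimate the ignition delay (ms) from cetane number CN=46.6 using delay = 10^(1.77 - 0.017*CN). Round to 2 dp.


delay = 10^(1.77 - 0.017*CN)
Exponent = 1.77 - 0.017*46.6 = 0.9778
delay = 10^0.9778 = 9.50 ms


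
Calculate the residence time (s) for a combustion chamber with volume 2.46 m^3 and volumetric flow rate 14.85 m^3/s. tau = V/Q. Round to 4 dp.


tau = V / Q_flow
tau = 2.46 / 14.85 = 0.1657 s


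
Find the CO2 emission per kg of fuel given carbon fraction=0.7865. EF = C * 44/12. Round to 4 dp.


EF = C_frac * (M_CO2 / M_C)
EF = 0.7865 * (44/12)
EF = 0.7865 * 3.666667 = 2.8838 kg_CO2/kg_fuel


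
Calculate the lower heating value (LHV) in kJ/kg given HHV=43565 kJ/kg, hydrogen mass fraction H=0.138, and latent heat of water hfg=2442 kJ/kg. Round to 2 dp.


LHV = HHV - hfg * 9 * H
Water correction = 2442 * 9 * 0.138 = 3032.964 kJ/kg
LHV = 43565 - 3032.964 = 40532.04 kJ/kg


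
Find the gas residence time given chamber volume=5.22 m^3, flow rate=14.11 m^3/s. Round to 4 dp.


tau = V / Q_flow
tau = 5.22 / 14.11 = 0.3700 s


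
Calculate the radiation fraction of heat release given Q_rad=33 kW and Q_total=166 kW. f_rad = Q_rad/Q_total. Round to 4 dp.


f_rad = Q_rad / Q_total
f_rad = 33 / 166 = 0.1988


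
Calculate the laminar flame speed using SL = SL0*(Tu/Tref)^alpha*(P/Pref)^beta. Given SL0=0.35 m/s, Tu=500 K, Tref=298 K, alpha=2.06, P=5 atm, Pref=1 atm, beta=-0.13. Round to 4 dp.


SL = SL0 * (Tu/Tref)^alpha * (P/Pref)^beta
T ratio = 500/298 = 1.67785235
(T ratio)^alpha = 1.67785235^2.06 = 2.903974
(P/Pref)^beta = 5^(-0.13) = 0.811211
SL = 0.35 * 2.903974 * 0.811211 = 0.8245 m/s


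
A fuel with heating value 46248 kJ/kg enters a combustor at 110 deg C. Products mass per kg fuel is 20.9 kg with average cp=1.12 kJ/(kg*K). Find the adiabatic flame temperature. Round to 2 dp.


T_ad = T_in + Hc / (m_p * cp)
Denominator = 20.9 * 1.12 = 23.4080
Temperature rise = 46248 / 23.4080 = 1975.73 K
T_ad = 110 + 1975.73 = 2085.73 deg C


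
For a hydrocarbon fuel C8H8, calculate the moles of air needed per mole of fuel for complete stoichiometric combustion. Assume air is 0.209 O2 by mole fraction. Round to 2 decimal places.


Balanced combustion: C8H8 + 10 O2 -> 8 CO2 + 4 H2O
O2 needed = C + H/4 = 8 + 8/4 = 10.00 moles
Air moles = O2 / 0.209 = 10.00 / 0.209 = 47.85 moles air


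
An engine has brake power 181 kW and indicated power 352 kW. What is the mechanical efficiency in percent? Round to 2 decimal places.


eta_mech = (BP / IP) * 100
Ratio = 181 / 352 = 0.5142
eta_mech = 0.5142 * 100 = 51.42%


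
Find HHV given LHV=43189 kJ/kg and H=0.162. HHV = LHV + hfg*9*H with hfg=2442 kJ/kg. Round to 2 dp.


HHV = LHV + hfg * 9 * H
Water addition = 2442 * 9 * 0.162 = 3560.436 kJ/kg
HHV = 43189 + 3560.436 = 46749.44 kJ/kg


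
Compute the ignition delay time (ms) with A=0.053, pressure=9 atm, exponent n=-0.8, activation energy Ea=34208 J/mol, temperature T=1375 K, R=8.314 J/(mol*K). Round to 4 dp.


tau = A * P^n * exp(Ea/(R*T))
P^n = 9^(-0.8) = 0.17242729
Ea/(R*T) = 34208/(8.314*1375) = 2.992368
exp(Ea/(R*T)) = 19.932823
tau = 0.053 * 0.17242729 * 19.932823 = 0.1822 ms


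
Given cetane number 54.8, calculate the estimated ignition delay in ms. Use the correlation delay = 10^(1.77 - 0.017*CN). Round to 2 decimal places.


delay = 10^(1.77 - 0.017*CN)
Exponent = 1.77 - 0.017*54.8 = 0.8384
delay = 10^0.8384 = 6.89 ms


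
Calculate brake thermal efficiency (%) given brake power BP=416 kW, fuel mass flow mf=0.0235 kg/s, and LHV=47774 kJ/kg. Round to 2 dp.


eta_BTE = (BP / (mf * LHV)) * 100
Denominator = 0.0235 * 47774 = 1122.6890 kW
eta_BTE = (416 / 1122.6890) * 100 = 37.05%


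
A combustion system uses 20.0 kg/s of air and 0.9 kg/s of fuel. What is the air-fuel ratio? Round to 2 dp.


AFR = m_air / m_fuel
AFR = 20.0 / 0.9 = 22.22


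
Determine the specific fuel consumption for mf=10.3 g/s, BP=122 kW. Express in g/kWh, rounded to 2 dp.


SFC = (mf / BP) * 3600
Rate = 10.3 / 122 = 0.084426 g/(s*kW)
SFC = 0.084426 * 3600 = 303.93 g/kWh


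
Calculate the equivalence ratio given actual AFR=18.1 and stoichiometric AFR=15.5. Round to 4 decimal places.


phi = AFR_stoich / AFR_actual
phi = 15.5 / 18.1 = 0.8564


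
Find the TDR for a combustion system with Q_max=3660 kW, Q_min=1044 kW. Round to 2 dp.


TDR = Q_max / Q_min
TDR = 3660 / 1044 = 3.51


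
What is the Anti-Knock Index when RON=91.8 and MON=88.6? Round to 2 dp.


AKI = (RON + MON) / 2
AKI = (91.8 + 88.6) / 2
AKI = 180.4 / 2 = 90.20


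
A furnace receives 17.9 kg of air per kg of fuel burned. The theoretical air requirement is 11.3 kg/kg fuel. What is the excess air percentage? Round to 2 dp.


Excess air = actual - stoichiometric = 17.9 - 11.3 = 6.60 kg/kg fuel
Excess air % = (excess / stoich) * 100 = (6.60 / 11.3) * 100 = 58.41%


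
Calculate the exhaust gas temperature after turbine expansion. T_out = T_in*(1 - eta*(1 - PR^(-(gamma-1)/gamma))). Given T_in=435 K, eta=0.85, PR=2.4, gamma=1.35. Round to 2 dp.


T_out = T_in * (1 - eta * (1 - PR^(-(gamma-1)/gamma)))
Exponent = -(1.35-1)/1.35 = -0.25925926
PR^exp = 2.4^(-0.25925926) = 0.79694200
Factor = 1 - 0.85*(1 - 0.79694200) = 0.82740070
T_out = 435 * 0.82740070 = 359.92 K


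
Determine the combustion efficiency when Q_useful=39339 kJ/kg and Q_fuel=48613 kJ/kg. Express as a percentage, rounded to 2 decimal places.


Efficiency = (Q_useful / Q_fuel) * 100
Efficiency = (39339 / 48613) * 100
Efficiency = 0.8092 * 100 = 80.92%


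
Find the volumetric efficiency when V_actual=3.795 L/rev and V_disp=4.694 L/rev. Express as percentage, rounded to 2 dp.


eta_v = (V_actual / V_disp) * 100
Ratio = 3.795 / 4.694 = 0.8085
eta_v = 0.8085 * 100 = 80.85%


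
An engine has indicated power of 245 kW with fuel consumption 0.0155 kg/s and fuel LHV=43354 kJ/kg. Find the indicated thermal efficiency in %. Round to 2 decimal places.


eta_ith = (IP / (mf * LHV)) * 100
Denominator = 0.0155 * 43354 = 671.9870 kW
eta_ith = (245 / 671.9870) * 100 = 36.46%


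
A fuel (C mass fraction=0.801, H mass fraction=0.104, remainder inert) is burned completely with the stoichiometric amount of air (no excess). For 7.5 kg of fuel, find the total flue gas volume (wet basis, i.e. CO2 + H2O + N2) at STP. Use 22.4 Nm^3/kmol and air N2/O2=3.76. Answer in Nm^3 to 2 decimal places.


Per kg fuel: CO2 = (C/12 kmol)*22.4 = (0.801/12)*22.4 = 1.49520 Nm^3
Per kg fuel: H2O = (H/2 kmol)*22.4 = (0.104/2)*22.4 = 1.16480 Nm^3
O2 needed per kg fuel = C/12 + H/4 = 0.801/12 + 0.104/4 = 0.09275000 kmol
Per kg fuel: N2 = O2*3.76*22.4 = 0.09275000*3.76*22.4 = 7.81178 Nm^3
Total per kg = 1.49520 + 1.16480 + 7.81178 = 10.47178 Nm^3
Total = 10.47178 * 7.5 = 78.54 Nm^3


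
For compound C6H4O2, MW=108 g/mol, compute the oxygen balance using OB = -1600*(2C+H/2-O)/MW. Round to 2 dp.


OB = -1600 * (2C + H/2 - O) / MW
Inner = 2*6 + 4/2 - 2 = 12.00
OB = -1600 * 12.00 / 108 = -177.78%


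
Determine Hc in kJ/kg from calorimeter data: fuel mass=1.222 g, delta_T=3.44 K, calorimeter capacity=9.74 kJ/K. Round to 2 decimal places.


Hc = C_cal * delta_T / m_fuel
Q_released = 9.74 * 3.44 = 33.5056 kJ
m_fuel = 1.222 g = 1.222/1000 kg = 0.001222 kg
Hc = 33.5056 / 0.001222 = 27418.66 kJ/kg


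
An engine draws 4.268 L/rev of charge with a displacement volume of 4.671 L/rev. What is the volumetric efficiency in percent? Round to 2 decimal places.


eta_v = (V_actual / V_disp) * 100
Ratio = 4.268 / 4.671 = 0.9137
eta_v = 0.9137 * 100 = 91.37%


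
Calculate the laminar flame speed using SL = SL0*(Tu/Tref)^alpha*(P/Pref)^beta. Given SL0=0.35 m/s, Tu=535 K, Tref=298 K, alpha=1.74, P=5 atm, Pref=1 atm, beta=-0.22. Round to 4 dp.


SL = SL0 * (Tu/Tref)^alpha * (P/Pref)^beta
T ratio = 535/298 = 1.79530201
(T ratio)^alpha = 1.79530201^1.74 = 2.768212
(P/Pref)^beta = 5^(-0.22) = 0.701821
SL = 0.35 * 2.768212 * 0.701821 = 0.6800 m/s


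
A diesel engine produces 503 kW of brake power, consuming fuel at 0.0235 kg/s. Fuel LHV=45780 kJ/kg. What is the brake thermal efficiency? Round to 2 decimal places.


eta_BTE = (BP / (mf * LHV)) * 100
Denominator = 0.0235 * 45780 = 1075.8300 kW
eta_BTE = (503 / 1075.8300) * 100 = 46.75%


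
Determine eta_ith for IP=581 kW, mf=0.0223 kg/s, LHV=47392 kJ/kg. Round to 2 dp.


eta_ith = (IP / (mf * LHV)) * 100
Denominator = 0.0223 * 47392 = 1056.8416 kW
eta_ith = (581 / 1056.8416) * 100 = 54.98%


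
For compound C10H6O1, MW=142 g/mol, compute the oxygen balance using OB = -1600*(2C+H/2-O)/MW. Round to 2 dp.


OB = -1600 * (2C + H/2 - O) / MW
Inner = 2*10 + 6/2 - 1 = 22.00
OB = -1600 * 22.00 / 142 = -247.89%


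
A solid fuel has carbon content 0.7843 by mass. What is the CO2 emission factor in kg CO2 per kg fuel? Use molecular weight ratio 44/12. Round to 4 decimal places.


EF = C_frac * (M_CO2 / M_C)
EF = 0.7843 * (44/12)
EF = 0.7843 * 3.666667 = 2.8758 kg_CO2/kg_fuel


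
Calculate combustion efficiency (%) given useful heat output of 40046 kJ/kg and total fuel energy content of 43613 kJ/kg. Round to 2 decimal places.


Efficiency = (Q_useful / Q_fuel) * 100
Efficiency = (40046 / 43613) * 100
Efficiency = 0.9182 * 100 = 91.82%


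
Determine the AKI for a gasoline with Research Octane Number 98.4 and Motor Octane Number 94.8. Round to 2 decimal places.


AKI = (RON + MON) / 2
AKI = (98.4 + 94.8) / 2
AKI = 193.2 / 2 = 96.60


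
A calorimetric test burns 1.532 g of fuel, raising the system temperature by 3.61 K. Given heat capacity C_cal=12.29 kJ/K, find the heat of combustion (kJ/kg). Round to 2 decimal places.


Hc = C_cal * delta_T / m_fuel
Q_released = 12.29 * 3.61 = 44.3669 kJ
m_fuel = 1.532 g = 1.532/1000 kg = 0.001532 kg
Hc = 44.3669 / 0.001532 = 28960.12 kJ/kg


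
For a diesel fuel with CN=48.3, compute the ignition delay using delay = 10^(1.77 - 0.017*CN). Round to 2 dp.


delay = 10^(1.77 - 0.017*CN)
Exponent = 1.77 - 0.017*48.3 = 0.9489
delay = 10^0.9489 = 8.89 ms


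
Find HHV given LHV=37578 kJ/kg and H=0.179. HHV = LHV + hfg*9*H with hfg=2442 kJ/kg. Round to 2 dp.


HHV = LHV + hfg * 9 * H
Water addition = 2442 * 9 * 0.179 = 3934.062 kJ/kg
HHV = 37578 + 3934.062 = 41512.06 kJ/kg


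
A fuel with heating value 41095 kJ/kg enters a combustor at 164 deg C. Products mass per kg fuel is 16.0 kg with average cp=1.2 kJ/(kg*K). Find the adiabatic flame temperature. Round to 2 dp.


T_ad = T_in + Hc / (m_p * cp)
Denominator = 16.0 * 1.2 = 19.2000
Temperature rise = 41095 / 19.2000 = 2140.36 K
T_ad = 164 + 2140.36 = 2304.36 deg C


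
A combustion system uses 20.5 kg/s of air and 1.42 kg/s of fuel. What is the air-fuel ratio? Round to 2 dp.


AFR = m_air / m_fuel
AFR = 20.5 / 1.42 = 14.44


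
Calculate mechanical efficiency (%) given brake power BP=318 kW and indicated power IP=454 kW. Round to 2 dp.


eta_mech = (BP / IP) * 100
Ratio = 318 / 454 = 0.7004
eta_mech = 0.7004 * 100 = 70.04%


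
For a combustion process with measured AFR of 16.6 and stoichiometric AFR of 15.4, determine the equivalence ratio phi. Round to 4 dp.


phi = AFR_stoich / AFR_actual
phi = 15.4 / 16.6 = 0.9277


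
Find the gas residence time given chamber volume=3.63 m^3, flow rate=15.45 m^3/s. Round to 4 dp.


tau = V / Q_flow
tau = 3.63 / 15.45 = 0.2350 s


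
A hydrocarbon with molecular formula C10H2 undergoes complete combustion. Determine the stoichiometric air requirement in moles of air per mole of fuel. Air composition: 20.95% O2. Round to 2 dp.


Balanced combustion: C10H2 + 10.5 O2 -> 10 CO2 + 1 H2O
O2 needed = C + H/4 = 10 + 2/4 = 10.50 moles
Air moles = O2 / 0.2095 = 10.50 / 0.2095 = 50.12 moles air


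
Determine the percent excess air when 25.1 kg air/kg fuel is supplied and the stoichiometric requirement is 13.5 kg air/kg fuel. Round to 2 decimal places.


Excess air = actual - stoichiometric = 25.1 - 13.5 = 11.60 kg/kg fuel
Excess air % = (excess / stoich) * 100 = (11.60 / 13.5) * 100 = 85.93%


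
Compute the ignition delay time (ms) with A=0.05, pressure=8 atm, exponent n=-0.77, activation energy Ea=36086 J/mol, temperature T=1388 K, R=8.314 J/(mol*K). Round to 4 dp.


tau = A * P^n * exp(Ea/(R*T))
P^n = 8^(-0.77) = 0.20166044
Ea/(R*T) = 36086/(8.314*1388) = 3.127082
exp(Ea/(R*T)) = 22.807329
tau = 0.05 * 0.20166044 * 22.807329 = 0.2300 ms


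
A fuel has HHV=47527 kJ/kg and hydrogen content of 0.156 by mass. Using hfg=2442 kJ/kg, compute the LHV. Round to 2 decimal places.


LHV = HHV - hfg * 9 * H
Water correction = 2442 * 9 * 0.156 = 3428.568 kJ/kg
LHV = 47527 - 3428.568 = 44098.43 kJ/kg


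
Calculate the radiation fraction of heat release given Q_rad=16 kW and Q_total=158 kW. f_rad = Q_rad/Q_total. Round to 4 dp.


f_rad = Q_rad / Q_total
f_rad = 16 / 158 = 0.1013


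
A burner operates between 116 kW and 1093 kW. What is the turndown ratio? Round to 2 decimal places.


TDR = Q_max / Q_min
TDR = 1093 / 116 = 9.42


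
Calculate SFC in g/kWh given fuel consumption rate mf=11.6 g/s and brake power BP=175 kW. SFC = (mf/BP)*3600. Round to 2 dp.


SFC = (mf / BP) * 3600
Rate = 11.6 / 175 = 0.066286 g/(s*kW)
SFC = 0.066286 * 3600 = 238.63 g/kWh


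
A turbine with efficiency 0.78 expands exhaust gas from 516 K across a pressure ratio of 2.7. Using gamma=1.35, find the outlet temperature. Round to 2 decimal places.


T_out = T_in * (1 - eta * (1 - PR^(-(gamma-1)/gamma)))
Exponent = -(1.35-1)/1.35 = -0.25925926
PR^exp = 2.7^(-0.25925926) = 0.77297411
Factor = 1 - 0.78*(1 - 0.77297411) = 0.82291981
T_out = 516 * 0.82291981 = 424.63 K


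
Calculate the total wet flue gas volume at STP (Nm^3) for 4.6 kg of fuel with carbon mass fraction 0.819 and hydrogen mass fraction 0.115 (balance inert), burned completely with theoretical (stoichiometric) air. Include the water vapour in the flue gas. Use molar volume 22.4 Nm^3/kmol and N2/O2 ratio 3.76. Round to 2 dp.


Per kg fuel: CO2 = (C/12 kmol)*22.4 = (0.819/12)*22.4 = 1.52880 Nm^3
Per kg fuel: H2O = (H/2 kmol)*22.4 = (0.115/2)*22.4 = 1.28800 Nm^3
O2 needed per kg fuel = C/12 + H/4 = 0.819/12 + 0.115/4 = 0.09700000 kmol
Per kg fuel: N2 = O2*3.76*22.4 = 0.09700000*3.76*22.4 = 8.16973 Nm^3
Total per kg = 1.52880 + 1.28800 + 8.16973 = 10.98653 Nm^3
Total = 10.98653 * 4.6 = 50.54 Nm^3


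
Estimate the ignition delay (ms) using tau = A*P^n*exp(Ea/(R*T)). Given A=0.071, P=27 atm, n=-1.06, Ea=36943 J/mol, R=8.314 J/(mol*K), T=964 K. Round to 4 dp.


tau = A * P^n * exp(Ea/(R*T))
P^n = 27^(-1.06) = 0.03039166
Ea/(R*T) = 36943/(8.314*964) = 4.609408
exp(Ea/(R*T)) = 100.424632
tau = 0.071 * 0.03039166 * 100.424632 = 0.2167 ms


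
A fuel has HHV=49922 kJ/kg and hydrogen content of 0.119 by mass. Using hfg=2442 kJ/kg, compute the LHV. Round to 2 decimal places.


LHV = HHV - hfg * 9 * H
Water correction = 2442 * 9 * 0.119 = 2615.382 kJ/kg
LHV = 49922 - 2615.382 = 47306.62 kJ/kg


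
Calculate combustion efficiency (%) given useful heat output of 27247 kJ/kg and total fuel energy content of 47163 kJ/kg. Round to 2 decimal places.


Efficiency = (Q_useful / Q_fuel) * 100
Efficiency = (27247 / 47163) * 100
Efficiency = 0.5777 * 100 = 57.77%


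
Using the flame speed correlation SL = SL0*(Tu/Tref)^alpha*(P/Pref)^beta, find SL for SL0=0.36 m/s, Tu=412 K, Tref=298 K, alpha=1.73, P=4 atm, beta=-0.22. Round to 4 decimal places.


SL = SL0 * (Tu/Tref)^alpha * (P/Pref)^beta
T ratio = 412/298 = 1.38255034
(T ratio)^alpha = 1.38255034^1.73 = 1.751371
(P/Pref)^beta = 4^(-0.22) = 0.737135
SL = 0.36 * 1.751371 * 0.737135 = 0.4648 m/s


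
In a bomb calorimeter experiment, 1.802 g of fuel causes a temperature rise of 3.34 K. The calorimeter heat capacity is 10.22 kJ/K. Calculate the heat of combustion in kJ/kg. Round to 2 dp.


Hc = C_cal * delta_T / m_fuel
Q_released = 10.22 * 3.34 = 34.1348 kJ
m_fuel = 1.802 g = 1.802/1000 kg = 0.001802 kg
Hc = 34.1348 / 0.001802 = 18942.73 kJ/kg


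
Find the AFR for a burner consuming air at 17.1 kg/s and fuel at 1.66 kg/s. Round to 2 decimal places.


AFR = m_air / m_fuel
AFR = 17.1 / 1.66 = 10.30


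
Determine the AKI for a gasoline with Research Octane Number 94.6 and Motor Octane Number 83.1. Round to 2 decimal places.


AKI = (RON + MON) / 2
AKI = (94.6 + 83.1) / 2
AKI = 177.7 / 2 = 88.85


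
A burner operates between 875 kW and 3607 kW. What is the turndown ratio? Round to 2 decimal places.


TDR = Q_max / Q_min
TDR = 3607 / 875 = 4.12


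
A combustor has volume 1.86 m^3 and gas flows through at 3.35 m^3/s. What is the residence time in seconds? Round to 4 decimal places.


tau = V / Q_flow
tau = 1.86 / 3.35 = 0.5552 s


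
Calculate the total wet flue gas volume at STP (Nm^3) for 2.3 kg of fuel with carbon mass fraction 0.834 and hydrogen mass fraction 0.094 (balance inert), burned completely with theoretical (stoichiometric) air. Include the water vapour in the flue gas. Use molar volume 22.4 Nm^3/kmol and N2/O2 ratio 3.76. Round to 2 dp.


Per kg fuel: CO2 = (C/12 kmol)*22.4 = (0.834/12)*22.4 = 1.55680 Nm^3
Per kg fuel: H2O = (H/2 kmol)*22.4 = (0.094/2)*22.4 = 1.05280 Nm^3
O2 needed per kg fuel = C/12 + H/4 = 0.834/12 + 0.094/4 = 0.09300000 kmol
Per kg fuel: N2 = O2*3.76*22.4 = 0.09300000*3.76*22.4 = 7.83283 Nm^3
Total per kg = 1.55680 + 1.05280 + 7.83283 = 10.44243 Nm^3
Total = 10.44243 * 2.3 = 24.02 Nm^3


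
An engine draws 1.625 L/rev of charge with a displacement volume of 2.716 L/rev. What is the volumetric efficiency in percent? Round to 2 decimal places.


eta_v = (V_actual / V_disp) * 100
Ratio = 1.625 / 2.716 = 0.5983
eta_v = 0.5983 * 100 = 59.83%


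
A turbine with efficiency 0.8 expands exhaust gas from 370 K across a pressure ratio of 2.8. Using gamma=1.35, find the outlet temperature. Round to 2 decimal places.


T_out = T_in * (1 - eta * (1 - PR^(-(gamma-1)/gamma)))
Exponent = -(1.35-1)/1.35 = -0.25925926
PR^exp = 2.8^(-0.25925926) = 0.76572026
Factor = 1 - 0.8*(1 - 0.76572026) = 0.81257621
T_out = 370 * 0.81257621 = 300.65 K


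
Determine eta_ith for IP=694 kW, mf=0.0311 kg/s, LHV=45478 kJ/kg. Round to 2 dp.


eta_ith = (IP / (mf * LHV)) * 100
Denominator = 0.0311 * 45478 = 1414.3658 kW
eta_ith = (694 / 1414.3658) * 100 = 49.07%


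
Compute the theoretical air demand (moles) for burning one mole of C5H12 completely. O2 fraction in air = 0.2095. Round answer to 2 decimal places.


Balanced combustion: C5H12 + 8 O2 -> 5 CO2 + 6 H2O
O2 needed = C + H/4 = 5 + 12/4 = 8.00 moles
Air moles = O2 / 0.2095 = 8.00 / 0.2095 = 38.19 moles air


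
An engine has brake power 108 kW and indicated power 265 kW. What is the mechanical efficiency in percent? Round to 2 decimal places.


eta_mech = (BP / IP) * 100
Ratio = 108 / 265 = 0.4075
eta_mech = 0.4075 * 100 = 40.75%


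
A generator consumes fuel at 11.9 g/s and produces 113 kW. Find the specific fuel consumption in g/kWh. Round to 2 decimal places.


SFC = (mf / BP) * 3600
Rate = 11.9 / 113 = 0.105310 g/(s*kW)
SFC = 0.105310 * 3600 = 379.12 g/kWh


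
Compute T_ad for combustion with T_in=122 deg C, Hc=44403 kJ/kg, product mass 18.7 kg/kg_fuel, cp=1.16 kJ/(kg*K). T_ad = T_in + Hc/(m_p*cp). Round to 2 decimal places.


T_ad = T_in + Hc / (m_p * cp)
Denominator = 18.7 * 1.16 = 21.6920
Temperature rise = 44403 / 21.6920 = 2046.98 K
T_ad = 122 + 2046.98 = 2168.98 deg C


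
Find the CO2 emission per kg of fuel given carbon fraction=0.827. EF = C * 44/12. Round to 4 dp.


EF = C_frac * (M_CO2 / M_C)
EF = 0.827 * (44/12)
EF = 0.827 * 3.666667 = 3.0323 kg_CO2/kg_fuel


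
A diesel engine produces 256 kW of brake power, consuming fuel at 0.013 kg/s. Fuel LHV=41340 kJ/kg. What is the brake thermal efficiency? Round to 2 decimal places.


eta_BTE = (BP / (mf * LHV)) * 100
Denominator = 0.013 * 41340 = 537.4200 kW
eta_BTE = (256 / 537.4200) * 100 = 47.63%


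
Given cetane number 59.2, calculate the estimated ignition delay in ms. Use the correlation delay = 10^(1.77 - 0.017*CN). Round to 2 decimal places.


delay = 10^(1.77 - 0.017*CN)
Exponent = 1.77 - 0.017*59.2 = 0.7636
delay = 10^0.7636 = 5.80 ms


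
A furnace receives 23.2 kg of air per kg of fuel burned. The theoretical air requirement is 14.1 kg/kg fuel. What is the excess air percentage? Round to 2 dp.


Excess air = actual - stoichiometric = 23.2 - 14.1 = 9.10 kg/kg fuel
Excess air % = (excess / stoich) * 100 = (9.10 / 14.1) * 100 = 64.54%


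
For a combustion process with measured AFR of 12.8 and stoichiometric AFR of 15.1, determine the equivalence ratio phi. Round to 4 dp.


phi = AFR_stoich / AFR_actual
phi = 15.1 / 12.8 = 1.1797


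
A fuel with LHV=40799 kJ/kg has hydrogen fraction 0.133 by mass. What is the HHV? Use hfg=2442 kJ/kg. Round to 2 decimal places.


HHV = LHV + hfg * 9 * H
Water addition = 2442 * 9 * 0.133 = 2923.074 kJ/kg
HHV = 40799 + 2923.074 = 43722.07 kJ/kg


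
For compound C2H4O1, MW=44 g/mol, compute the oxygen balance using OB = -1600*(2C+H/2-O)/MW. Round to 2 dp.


OB = -1600 * (2C + H/2 - O) / MW
Inner = 2*2 + 4/2 - 1 = 5.00
OB = -1600 * 5.00 / 44 = -181.82%


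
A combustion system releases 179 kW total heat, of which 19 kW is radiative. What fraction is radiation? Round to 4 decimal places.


f_rad = Q_rad / Q_total
f_rad = 19 / 179 = 0.1061


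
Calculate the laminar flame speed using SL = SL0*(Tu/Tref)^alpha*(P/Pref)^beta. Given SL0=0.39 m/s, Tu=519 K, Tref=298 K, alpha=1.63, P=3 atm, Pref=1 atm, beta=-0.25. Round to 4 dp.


SL = SL0 * (Tu/Tref)^alpha * (P/Pref)^beta
T ratio = 519/298 = 1.74161074
(T ratio)^alpha = 1.74161074^1.63 = 2.470303
(P/Pref)^beta = 3^(-0.25) = 0.759836
SL = 0.39 * 2.470303 * 0.759836 = 0.7320 m/s


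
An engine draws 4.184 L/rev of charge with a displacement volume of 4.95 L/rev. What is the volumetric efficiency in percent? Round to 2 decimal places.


eta_v = (V_actual / V_disp) * 100
Ratio = 4.184 / 4.95 = 0.8453
eta_v = 0.8453 * 100 = 84.53%


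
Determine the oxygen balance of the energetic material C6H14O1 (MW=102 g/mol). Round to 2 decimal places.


OB = -1600 * (2C + H/2 - O) / MW
Inner = 2*6 + 14/2 - 1 = 18.00
OB = -1600 * 18.00 / 102 = -282.35%


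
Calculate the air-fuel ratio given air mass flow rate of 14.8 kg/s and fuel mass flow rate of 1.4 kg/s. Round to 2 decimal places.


AFR = m_air / m_fuel
AFR = 14.8 / 1.4 = 10.57


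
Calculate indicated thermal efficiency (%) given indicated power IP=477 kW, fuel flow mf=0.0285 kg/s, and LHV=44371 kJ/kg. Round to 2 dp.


eta_ith = (IP / (mf * LHV)) * 100
Denominator = 0.0285 * 44371 = 1264.5735 kW
eta_ith = (477 / 1264.5735) * 100 = 37.72%


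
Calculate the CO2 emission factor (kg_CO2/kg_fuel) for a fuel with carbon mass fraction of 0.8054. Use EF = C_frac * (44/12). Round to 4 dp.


EF = C_frac * (M_CO2 / M_C)
EF = 0.8054 * (44/12)
EF = 0.8054 * 3.666667 = 2.9531 kg_CO2/kg_fuel


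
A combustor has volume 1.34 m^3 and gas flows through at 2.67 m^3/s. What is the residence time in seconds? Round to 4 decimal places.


tau = V / Q_flow
tau = 1.34 / 2.67 = 0.5019 s


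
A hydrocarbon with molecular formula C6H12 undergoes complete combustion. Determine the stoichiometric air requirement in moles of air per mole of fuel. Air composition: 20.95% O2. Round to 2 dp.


Balanced combustion: C6H12 + 9 O2 -> 6 CO2 + 6 H2O
O2 needed = C + H/4 = 6 + 12/4 = 9.00 moles
Air moles = O2 / 0.2095 = 9.00 / 0.2095 = 42.96 moles air


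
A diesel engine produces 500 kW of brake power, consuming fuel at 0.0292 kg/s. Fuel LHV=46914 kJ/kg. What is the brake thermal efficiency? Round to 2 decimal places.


eta_BTE = (BP / (mf * LHV)) * 100
Denominator = 0.0292 * 46914 = 1369.8888 kW
eta_BTE = (500 / 1369.8888) * 100 = 36.50%


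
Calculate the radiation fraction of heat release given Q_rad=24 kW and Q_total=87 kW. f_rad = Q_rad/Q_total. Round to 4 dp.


f_rad = Q_rad / Q_total
f_rad = 24 / 87 = 0.2759


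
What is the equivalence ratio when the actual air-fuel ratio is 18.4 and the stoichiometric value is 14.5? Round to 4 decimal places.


phi = AFR_stoich / AFR_actual
phi = 14.5 / 18.4 = 0.7880


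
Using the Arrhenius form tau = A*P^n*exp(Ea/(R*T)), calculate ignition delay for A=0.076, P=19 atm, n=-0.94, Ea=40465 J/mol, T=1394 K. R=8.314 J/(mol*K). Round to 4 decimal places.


tau = A * P^n * exp(Ea/(R*T))
P^n = 19^(-0.94) = 0.06280173
Ea/(R*T) = 40465/(8.314*1394) = 3.491457
exp(Ea/(R*T)) = 32.833766
tau = 0.076 * 0.06280173 * 32.833766 = 0.1567 ms


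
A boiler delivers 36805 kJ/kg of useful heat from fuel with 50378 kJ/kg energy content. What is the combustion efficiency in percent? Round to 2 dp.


Efficiency = (Q_useful / Q_fuel) * 100
Efficiency = (36805 / 50378) * 100
Efficiency = 0.7306 * 100 = 73.06%


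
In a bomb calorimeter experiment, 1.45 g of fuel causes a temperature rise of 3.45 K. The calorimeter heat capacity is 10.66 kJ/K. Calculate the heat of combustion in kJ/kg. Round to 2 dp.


Hc = C_cal * delta_T / m_fuel
Q_released = 10.66 * 3.45 = 36.7770 kJ
m_fuel = 1.45 g = 1.45/1000 kg = 0.001450 kg
Hc = 36.7770 / 0.001450 = 25363.45 kJ/kg


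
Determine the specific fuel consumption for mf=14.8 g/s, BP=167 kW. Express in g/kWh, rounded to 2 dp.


SFC = (mf / BP) * 3600
Rate = 14.8 / 167 = 0.088623 g/(s*kW)
SFC = 0.088623 * 3600 = 319.04 g/kWh


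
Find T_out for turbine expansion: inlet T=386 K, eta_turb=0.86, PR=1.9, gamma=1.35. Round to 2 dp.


T_out = T_in * (1 - eta * (1 - PR^(-(gamma-1)/gamma)))
Exponent = -(1.35-1)/1.35 = -0.25925926
PR^exp = 1.9^(-0.25925926) = 0.84670193
Factor = 1 - 0.86*(1 - 0.84670193) = 0.86816366
T_out = 386 * 0.86816366 = 335.11 K


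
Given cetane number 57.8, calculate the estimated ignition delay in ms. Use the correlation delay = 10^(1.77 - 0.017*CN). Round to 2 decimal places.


delay = 10^(1.77 - 0.017*CN)
Exponent = 1.77 - 0.017*57.8 = 0.7874
delay = 10^0.7874 = 6.13 ms


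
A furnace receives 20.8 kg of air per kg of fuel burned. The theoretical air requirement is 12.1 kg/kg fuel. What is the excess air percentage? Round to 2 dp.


Excess air = actual - stoichiometric = 20.8 - 12.1 = 8.70 kg/kg fuel
Excess air % = (excess / stoich) * 100 = (8.70 / 12.1) * 100 = 71.90%


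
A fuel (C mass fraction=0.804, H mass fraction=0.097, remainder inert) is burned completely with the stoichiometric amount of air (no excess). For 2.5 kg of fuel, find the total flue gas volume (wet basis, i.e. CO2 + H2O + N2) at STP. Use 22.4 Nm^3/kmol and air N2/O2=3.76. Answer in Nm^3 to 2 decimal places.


Per kg fuel: CO2 = (C/12 kmol)*22.4 = (0.804/12)*22.4 = 1.50080 Nm^3
Per kg fuel: H2O = (H/2 kmol)*22.4 = (0.097/2)*22.4 = 1.08640 Nm^3
O2 needed per kg fuel = C/12 + H/4 = 0.804/12 + 0.097/4 = 0.09125000 kmol
Per kg fuel: N2 = O2*3.76*22.4 = 0.09125000*3.76*22.4 = 7.68544 Nm^3
Total per kg = 1.50080 + 1.08640 + 7.68544 = 10.27264 Nm^3
Total = 10.27264 * 2.5 = 25.68 Nm^3


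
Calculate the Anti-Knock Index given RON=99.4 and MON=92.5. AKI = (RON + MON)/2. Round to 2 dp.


AKI = (RON + MON) / 2
AKI = (99.4 + 92.5) / 2
AKI = 191.9 / 2 = 95.95


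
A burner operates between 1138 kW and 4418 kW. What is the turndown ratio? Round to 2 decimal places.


TDR = Q_max / Q_min
TDR = 4418 / 1138 = 3.88


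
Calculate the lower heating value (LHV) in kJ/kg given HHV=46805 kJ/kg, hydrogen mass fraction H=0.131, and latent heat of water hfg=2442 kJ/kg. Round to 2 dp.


LHV = HHV - hfg * 9 * H
Water correction = 2442 * 9 * 0.131 = 2879.118 kJ/kg
LHV = 46805 - 2879.118 = 43925.88 kJ/kg


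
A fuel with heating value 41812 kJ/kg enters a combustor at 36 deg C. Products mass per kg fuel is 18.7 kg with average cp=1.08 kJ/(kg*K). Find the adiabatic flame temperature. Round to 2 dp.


T_ad = T_in + Hc / (m_p * cp)
Denominator = 18.7 * 1.08 = 20.1960
Temperature rise = 41812 / 20.1960 = 2070.31 K
T_ad = 36 + 2070.31 = 2106.31 deg C


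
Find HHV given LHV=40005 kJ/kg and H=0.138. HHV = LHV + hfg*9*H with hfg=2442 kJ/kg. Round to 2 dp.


HHV = LHV + hfg * 9 * H
Water addition = 2442 * 9 * 0.138 = 3032.964 kJ/kg
HHV = 40005 + 3032.964 = 43037.96 kJ/kg


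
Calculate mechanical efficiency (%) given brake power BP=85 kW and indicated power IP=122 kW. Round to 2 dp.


eta_mech = (BP / IP) * 100
Ratio = 85 / 122 = 0.6967
eta_mech = 0.6967 * 100 = 69.67%


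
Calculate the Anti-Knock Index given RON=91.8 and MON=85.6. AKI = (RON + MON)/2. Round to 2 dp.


AKI = (RON + MON) / 2
AKI = (91.8 + 85.6) / 2
AKI = 177.4 / 2 = 88.70


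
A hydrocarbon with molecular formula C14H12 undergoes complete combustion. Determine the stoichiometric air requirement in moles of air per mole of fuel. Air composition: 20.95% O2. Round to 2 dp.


Balanced combustion: C14H12 + 17 O2 -> 14 CO2 + 6 H2O
O2 needed = C + H/4 = 14 + 12/4 = 17.00 moles
Air moles = O2 / 0.2095 = 17.00 / 0.2095 = 81.15 moles air


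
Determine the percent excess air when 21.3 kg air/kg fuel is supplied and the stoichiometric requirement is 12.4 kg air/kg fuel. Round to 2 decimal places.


Excess air = actual - stoichiometric = 21.3 - 12.4 = 8.90 kg/kg fuel
Excess air % = (excess / stoich) * 100 = (8.90 / 12.4) * 100 = 71.77%


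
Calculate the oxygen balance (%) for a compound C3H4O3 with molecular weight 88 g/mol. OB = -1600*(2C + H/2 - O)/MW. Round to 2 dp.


OB = -1600 * (2C + H/2 - O) / MW
Inner = 2*3 + 4/2 - 3 = 5.00
OB = -1600 * 5.00 / 88 = -90.91%


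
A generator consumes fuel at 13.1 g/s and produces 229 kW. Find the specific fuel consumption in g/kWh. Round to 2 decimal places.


SFC = (mf / BP) * 3600
Rate = 13.1 / 229 = 0.057205 g/(s*kW)
SFC = 0.057205 * 3600 = 205.94 g/kWh


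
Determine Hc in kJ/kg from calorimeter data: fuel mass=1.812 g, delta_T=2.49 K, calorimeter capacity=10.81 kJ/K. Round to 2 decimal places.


Hc = C_cal * delta_T / m_fuel
Q_released = 10.81 * 2.49 = 26.9169 kJ
m_fuel = 1.812 g = 1.812/1000 kg = 0.001812 kg
Hc = 26.9169 / 0.001812 = 14854.80 kJ/kg


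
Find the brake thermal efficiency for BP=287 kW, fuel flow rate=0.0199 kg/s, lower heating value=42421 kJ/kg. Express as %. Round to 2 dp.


eta_BTE = (BP / (mf * LHV)) * 100
Denominator = 0.0199 * 42421 = 844.1779 kW
eta_BTE = (287 / 844.1779) * 100 = 34.00%


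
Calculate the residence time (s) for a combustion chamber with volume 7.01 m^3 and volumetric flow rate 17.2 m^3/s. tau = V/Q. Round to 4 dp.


tau = V / Q_flow
tau = 7.01 / 17.2 = 0.4076 s


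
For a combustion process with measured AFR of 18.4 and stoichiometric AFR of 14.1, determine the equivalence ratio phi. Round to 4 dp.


phi = AFR_stoich / AFR_actual
phi = 14.1 / 18.4 = 0.7663


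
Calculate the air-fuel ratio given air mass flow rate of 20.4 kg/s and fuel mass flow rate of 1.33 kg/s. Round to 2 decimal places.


AFR = m_air / m_fuel
AFR = 20.4 / 1.33 = 15.34


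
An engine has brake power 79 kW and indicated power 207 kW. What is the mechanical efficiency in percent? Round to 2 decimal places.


eta_mech = (BP / IP) * 100
Ratio = 79 / 207 = 0.3816
eta_mech = 0.3816 * 100 = 38.16%


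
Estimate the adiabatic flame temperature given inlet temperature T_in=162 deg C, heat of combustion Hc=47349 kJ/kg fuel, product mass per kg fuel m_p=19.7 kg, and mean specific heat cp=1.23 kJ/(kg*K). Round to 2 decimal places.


T_ad = T_in + Hc / (m_p * cp)
Denominator = 19.7 * 1.23 = 24.2310
Temperature rise = 47349 / 24.2310 = 1954.07 K
T_ad = 162 + 1954.07 = 2116.07 deg C


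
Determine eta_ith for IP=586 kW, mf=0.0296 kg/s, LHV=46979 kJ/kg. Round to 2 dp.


eta_ith = (IP / (mf * LHV)) * 100
Denominator = 0.0296 * 46979 = 1390.5784 kW
eta_ith = (586 / 1390.5784) * 100 = 42.14%


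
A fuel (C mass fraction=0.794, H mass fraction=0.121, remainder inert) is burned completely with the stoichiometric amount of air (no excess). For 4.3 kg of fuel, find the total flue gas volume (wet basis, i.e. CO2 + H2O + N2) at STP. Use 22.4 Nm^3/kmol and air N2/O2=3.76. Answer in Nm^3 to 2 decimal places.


Per kg fuel: CO2 = (C/12 kmol)*22.4 = (0.794/12)*22.4 = 1.48213 Nm^3
Per kg fuel: H2O = (H/2 kmol)*22.4 = (0.121/2)*22.4 = 1.35520 Nm^3
O2 needed per kg fuel = C/12 + H/4 = 0.794/12 + 0.121/4 = 0.09641667 kmol
Per kg fuel: N2 = O2*3.76*22.4 = 0.09641667*3.76*22.4 = 8.12060 Nm^3
Total per kg = 1.48213 + 1.35520 + 8.12060 = 10.95793 Nm^3
Total = 10.95793 * 4.3 = 47.12 Nm^3


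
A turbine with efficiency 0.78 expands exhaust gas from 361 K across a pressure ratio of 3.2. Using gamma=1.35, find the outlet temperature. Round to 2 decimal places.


T_out = T_in * (1 - eta * (1 - PR^(-(gamma-1)/gamma)))
Exponent = -(1.35-1)/1.35 = -0.25925926
PR^exp = 3.2^(-0.25925926) = 0.73966521
Factor = 1 - 0.78*(1 - 0.73966521) = 0.79693886
T_out = 361 * 0.79693886 = 287.69 K


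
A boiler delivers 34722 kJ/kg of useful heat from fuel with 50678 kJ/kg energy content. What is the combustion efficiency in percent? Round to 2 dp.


Efficiency = (Q_useful / Q_fuel) * 100
Efficiency = (34722 / 50678) * 100
Efficiency = 0.6851 * 100 = 68.51%
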